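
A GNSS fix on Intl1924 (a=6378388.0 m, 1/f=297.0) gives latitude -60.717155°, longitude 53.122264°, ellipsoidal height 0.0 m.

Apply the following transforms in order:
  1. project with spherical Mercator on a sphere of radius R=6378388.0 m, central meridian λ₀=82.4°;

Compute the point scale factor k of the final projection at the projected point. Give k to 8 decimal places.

2.04448253

start: φ=-60.717155°, λ=53.122264°, h=0.000 m
→ into merc (λ₀=82.4°): φ=-60.71715500°, λ−λ₀=-29.27773600°
scale k = 2.04448253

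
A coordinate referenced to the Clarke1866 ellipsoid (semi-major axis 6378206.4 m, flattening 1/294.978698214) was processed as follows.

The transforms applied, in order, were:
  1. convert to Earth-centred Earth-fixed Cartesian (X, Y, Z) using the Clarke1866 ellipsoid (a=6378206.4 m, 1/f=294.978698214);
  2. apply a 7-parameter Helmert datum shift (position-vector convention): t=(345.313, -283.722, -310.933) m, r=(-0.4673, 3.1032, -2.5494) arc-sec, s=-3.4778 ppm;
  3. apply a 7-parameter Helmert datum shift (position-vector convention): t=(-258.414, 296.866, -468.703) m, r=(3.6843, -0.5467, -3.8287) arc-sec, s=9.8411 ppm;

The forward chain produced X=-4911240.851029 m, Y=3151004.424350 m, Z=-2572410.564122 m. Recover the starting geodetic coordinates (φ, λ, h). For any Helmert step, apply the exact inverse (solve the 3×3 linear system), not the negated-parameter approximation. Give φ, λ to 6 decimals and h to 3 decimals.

φ=-23.928436°, λ=147.318667°, h=2053.093 m

start: X=-4911240.8510, Y=3151004.4244, Z=-2572410.5641 m
→ Helmert⁻¹: X=-4910999.4055, Y=3150539.4536, Z=-2571959.8091
→ Helmert⁻¹: X=-4911362.0514, Y=3150779.2563, Z=-2571724.5717
→ geod (Bowring, a=6378206.400): φ=-23.92843600°, λ=147.31866700°, h=2053.0930 m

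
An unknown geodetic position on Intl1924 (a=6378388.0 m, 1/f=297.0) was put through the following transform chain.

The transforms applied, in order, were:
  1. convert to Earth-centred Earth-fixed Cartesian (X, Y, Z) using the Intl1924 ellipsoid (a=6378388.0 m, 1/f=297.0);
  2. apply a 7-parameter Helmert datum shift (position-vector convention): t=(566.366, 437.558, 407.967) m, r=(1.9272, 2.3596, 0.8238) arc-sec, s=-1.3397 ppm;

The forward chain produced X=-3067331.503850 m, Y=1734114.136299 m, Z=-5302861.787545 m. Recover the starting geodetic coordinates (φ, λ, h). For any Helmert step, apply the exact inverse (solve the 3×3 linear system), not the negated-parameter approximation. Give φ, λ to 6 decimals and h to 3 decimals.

φ=-56.575777°, λ=150.529090°, h=3825.764 m

start: X=-3067331.5039, Y=1734114.1363, Z=-5302861.7875 m
→ Helmert⁻¹: X=-3067834.3876, Y=1733641.6028, Z=-5303328.1523
→ geod (Bowring, a=6378388.000): φ=-56.57577700°, λ=150.52909000°, h=3825.7640 m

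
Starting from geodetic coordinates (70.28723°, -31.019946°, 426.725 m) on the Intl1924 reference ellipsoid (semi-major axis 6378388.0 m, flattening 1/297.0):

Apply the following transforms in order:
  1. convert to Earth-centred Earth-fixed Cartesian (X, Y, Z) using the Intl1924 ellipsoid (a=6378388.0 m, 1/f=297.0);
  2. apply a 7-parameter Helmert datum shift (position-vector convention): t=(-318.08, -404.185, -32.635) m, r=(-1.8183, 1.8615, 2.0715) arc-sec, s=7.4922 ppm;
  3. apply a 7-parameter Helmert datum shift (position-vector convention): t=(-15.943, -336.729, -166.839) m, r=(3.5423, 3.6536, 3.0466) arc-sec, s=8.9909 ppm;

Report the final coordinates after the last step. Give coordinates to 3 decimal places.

start: φ=70.287230°, λ=-31.019946°, h=426.725 m
→ ECEF (a=6378388.000, f=1/297.0): X=1849418.0568, Y=-1112118.9301, Z=5982466.5272
→ Helmert 7p (PV): X=1849178.9930, Y=-1112460.1356, Z=5982471.8271
→ Helmert 7p (PV): X=1849302.0768, Y=-1112882.2946, Z=5982306.9157

X=1849302.077 m, Y=-1112882.295 m, Z=5982306.916 m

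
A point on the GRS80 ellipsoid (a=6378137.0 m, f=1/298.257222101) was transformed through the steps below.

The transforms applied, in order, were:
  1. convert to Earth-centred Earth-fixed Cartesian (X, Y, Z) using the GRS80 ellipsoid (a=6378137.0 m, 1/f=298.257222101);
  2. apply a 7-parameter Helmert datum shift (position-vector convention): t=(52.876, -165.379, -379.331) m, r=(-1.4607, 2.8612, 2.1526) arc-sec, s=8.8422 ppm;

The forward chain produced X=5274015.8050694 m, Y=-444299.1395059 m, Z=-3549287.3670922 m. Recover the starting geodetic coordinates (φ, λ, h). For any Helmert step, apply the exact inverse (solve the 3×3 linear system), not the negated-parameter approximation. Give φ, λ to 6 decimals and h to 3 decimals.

φ=-34.020800°, λ=-4.813947°, h=799.951 m

start: X=5274015.8051, Y=-444299.1395, Z=-3549287.3671 m
→ Helmert⁻¹: X=5273960.8880, Y=-444159.7415, Z=-3548806.6439
→ geod (Bowring, a=6378137.000): φ=-34.02080000°, λ=-4.81394700°, h=799.9510 m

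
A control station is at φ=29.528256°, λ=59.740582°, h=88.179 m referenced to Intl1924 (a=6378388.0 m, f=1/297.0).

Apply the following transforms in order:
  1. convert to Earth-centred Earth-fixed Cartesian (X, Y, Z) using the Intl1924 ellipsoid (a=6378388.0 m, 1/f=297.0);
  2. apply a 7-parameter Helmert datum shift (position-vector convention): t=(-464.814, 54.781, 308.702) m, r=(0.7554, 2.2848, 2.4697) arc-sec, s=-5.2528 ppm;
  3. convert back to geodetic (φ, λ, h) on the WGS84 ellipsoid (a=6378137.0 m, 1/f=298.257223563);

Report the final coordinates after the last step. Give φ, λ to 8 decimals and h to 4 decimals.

start: φ=29.528256°, λ=59.740582°, h=88.179 m
→ ECEF (a=6378388.000, f=1/297.0): X=2799016.5297, Y=4797740.5376, Z=3125068.5074
→ Helmert 7p (PV): X=2798514.1841, Y=4797792.1859, Z=3125347.3600
→ geod (Bowring, a=6378137.000): φ=29.53066620°, λ=59.74532641°, h=273.0537 m

φ=29.53066620°, λ=59.74532641°, h=273.0537 m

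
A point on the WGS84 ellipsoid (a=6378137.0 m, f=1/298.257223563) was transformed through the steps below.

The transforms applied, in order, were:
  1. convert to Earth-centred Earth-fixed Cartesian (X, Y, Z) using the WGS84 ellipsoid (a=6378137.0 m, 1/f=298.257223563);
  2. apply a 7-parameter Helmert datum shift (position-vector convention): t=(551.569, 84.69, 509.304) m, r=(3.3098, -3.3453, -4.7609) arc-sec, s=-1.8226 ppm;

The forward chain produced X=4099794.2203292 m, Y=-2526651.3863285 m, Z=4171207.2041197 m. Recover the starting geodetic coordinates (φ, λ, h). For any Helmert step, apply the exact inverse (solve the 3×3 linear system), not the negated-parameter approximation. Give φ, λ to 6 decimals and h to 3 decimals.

φ=41.086503°, λ=-31.646882°, h=1538.272 m

start: X=4099794.2203, Y=-2526651.3863, Z=4171207.2041 m
→ Helmert⁻¹: X=4099376.0819, Y=-2526579.1376, Z=4170679.5584
→ geod (Bowring, a=6378137.000): φ=41.08650300°, λ=-31.64688200°, h=1538.2720 m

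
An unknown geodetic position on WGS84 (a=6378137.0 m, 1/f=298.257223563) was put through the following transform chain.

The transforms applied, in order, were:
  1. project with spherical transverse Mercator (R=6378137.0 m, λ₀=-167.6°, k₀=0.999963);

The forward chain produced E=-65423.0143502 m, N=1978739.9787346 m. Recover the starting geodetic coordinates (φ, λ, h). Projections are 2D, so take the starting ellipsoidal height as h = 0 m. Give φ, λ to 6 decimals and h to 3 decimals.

start: E=-65423.0144, N=1978739.9787 m
→ tm⁻¹: φ=17.77501500°, λ=-168.21718000°

φ=17.775015°, λ=-168.217180°, h=0.000 m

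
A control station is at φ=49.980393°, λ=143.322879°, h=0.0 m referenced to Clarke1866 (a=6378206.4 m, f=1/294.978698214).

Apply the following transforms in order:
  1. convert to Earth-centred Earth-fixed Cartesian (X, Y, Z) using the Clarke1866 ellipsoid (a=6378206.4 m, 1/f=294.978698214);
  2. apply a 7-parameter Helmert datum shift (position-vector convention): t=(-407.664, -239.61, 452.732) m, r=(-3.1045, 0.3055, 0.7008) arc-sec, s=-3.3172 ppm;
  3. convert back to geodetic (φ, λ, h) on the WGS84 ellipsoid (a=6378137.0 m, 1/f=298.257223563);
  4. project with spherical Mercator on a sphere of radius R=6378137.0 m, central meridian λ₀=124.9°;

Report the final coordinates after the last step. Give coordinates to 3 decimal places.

start: φ=49.980393°, λ=143.322879°, h=0.000 m
→ ECEF (a=6378206.400, f=1/294.978698214): X=-3296013.0388, Y=2454725.6368, Z=4861182.5864
→ Helmert 7p (PV): X=-3296410.9095, Y=2454539.8512, Z=4861587.1286
→ geod (Bowring, a=6378137.000): φ=49.97919081°, λ=143.32826933°, h=373.7189 m
→ merc (R=6378137.0, λ₀=124.9°): E=2051425.5575, N=6442672.8350

E=2051425.557 m, N=6442672.835 m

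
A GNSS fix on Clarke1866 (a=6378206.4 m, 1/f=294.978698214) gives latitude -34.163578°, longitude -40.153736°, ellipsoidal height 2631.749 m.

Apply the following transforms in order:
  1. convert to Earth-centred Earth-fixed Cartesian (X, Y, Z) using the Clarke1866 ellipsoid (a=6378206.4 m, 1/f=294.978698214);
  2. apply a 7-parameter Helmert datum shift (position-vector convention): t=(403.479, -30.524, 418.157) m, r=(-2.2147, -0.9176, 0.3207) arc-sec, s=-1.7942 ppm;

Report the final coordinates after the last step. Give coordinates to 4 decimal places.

start: φ=-34.163578°, λ=-40.153736°, h=2631.749 m
→ ECEF (a=6378206.400, f=1/294.978698214): X=4039711.3734, Y=-3408233.2594, Z=-3562766.8033
→ Helmert 7p (PV): X=4040128.7529, Y=-3408289.6414, Z=-3562287.6881

X=4040128.7529 m, Y=-3408289.6414 m, Z=-3562287.6881 m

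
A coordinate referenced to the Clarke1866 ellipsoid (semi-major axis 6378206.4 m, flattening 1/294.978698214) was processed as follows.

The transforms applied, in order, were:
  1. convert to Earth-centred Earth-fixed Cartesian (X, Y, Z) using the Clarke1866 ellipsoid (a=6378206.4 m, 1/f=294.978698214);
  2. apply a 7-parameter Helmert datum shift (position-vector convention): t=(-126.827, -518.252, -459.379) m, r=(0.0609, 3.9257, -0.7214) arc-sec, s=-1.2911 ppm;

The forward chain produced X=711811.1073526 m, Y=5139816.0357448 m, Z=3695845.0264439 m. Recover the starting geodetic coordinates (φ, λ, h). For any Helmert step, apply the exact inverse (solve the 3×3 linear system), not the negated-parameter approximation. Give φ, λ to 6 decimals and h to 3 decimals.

φ=35.645698°, λ=82.115652°, h=333.195 m

start: X=711811.1074, Y=5139816.0357, Z=3695845.0264 m
→ Helmert⁻¹: X=711850.5259, Y=5140344.5054, Z=3696321.2082
→ geod (Bowring, a=6378206.400): φ=35.64569800°, λ=82.11565200°, h=333.1950 m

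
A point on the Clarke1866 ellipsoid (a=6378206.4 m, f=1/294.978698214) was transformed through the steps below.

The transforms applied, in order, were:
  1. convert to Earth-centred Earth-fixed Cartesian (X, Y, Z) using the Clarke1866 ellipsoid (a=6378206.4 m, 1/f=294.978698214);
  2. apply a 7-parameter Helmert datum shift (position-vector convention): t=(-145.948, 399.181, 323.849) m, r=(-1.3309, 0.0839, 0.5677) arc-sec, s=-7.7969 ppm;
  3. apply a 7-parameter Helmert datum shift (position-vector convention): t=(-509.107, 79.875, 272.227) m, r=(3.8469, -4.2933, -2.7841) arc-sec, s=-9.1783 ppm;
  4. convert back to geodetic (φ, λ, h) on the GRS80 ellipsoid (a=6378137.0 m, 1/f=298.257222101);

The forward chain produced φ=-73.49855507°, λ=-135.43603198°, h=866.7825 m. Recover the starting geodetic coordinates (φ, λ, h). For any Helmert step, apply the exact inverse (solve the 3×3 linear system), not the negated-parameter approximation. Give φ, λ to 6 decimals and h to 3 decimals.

start: φ=-73.498555°, λ=-135.436032°, h=866.782 m
→ ECEF (a=6378137.000, f=1/298.257222101): X=-1294902.3318, Y=-1275341.8980, Z=-6094108.7876
→ Helmert⁻¹: X=-1294514.7397, Y=-1275564.6144, Z=-6094386.2168
→ Helmert⁻¹: X=-1294379.9165, Y=-1275930.8558, Z=-6094766.3453
→ geod (Bowring, a=6378206.400): φ=-73.50103800°, λ=-135.41124800°, h=1658.2370 m

φ=-73.501038°, λ=-135.411248°, h=1658.237 m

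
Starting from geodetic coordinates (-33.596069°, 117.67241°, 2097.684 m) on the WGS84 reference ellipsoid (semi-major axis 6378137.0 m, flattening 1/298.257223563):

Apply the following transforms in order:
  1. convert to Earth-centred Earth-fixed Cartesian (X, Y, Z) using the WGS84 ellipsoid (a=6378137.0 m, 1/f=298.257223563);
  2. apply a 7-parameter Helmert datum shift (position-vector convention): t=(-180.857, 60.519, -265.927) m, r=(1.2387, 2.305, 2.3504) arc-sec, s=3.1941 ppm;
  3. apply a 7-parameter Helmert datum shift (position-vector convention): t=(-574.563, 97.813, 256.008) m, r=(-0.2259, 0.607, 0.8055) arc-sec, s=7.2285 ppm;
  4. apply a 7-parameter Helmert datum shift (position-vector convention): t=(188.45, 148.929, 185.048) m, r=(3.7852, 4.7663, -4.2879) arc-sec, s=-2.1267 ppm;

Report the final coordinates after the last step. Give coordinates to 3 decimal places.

start: φ=-33.596069°, λ=117.672410°, h=2097.684 m
→ ECEF (a=6378137.000, f=1/298.257223563): X=-2470657.9177, Y=4711420.8591, Z=-3510375.4786
→ Helmert 7p (PV): X=-2470939.5817, Y=4711489.3547, Z=-3510596.7145
→ Helmert 7p (PV): X=-2471560.7363, Y=4711607.7304, Z=-3510363.9713
→ Helmert 7p (PV): X=-2471350.2000, Y=4711862.4378, Z=-3510027.8826

X=-2471350.200 m, Y=4711862.438 m, Z=-3510027.883 m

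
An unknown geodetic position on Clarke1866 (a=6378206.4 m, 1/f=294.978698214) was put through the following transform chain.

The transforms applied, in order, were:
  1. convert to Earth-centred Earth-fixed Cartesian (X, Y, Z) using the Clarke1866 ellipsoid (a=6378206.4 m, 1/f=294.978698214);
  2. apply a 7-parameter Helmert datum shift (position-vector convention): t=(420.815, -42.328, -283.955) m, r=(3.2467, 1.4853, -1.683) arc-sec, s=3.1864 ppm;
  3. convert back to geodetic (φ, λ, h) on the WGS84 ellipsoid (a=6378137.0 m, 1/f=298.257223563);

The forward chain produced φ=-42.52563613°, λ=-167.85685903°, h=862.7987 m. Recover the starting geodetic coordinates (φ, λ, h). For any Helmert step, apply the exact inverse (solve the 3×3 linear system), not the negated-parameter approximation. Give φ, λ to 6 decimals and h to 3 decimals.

start: φ=-42.525636°, λ=-167.856859°, h=862.799 m
→ ECEF (a=6378137.000, f=1/298.257223563): X=-4603018.8048, Y=-990427.4533, Z=-4289397.0599
→ Helmert⁻¹: X=-4603385.9840, Y=-990487.0431, Z=-4289116.9961
→ geod (Bowring, a=6378206.400): φ=-42.52365100°, λ=-167.85709000°, h=986.3830 m

φ=-42.523651°, λ=-167.857090°, h=986.383 m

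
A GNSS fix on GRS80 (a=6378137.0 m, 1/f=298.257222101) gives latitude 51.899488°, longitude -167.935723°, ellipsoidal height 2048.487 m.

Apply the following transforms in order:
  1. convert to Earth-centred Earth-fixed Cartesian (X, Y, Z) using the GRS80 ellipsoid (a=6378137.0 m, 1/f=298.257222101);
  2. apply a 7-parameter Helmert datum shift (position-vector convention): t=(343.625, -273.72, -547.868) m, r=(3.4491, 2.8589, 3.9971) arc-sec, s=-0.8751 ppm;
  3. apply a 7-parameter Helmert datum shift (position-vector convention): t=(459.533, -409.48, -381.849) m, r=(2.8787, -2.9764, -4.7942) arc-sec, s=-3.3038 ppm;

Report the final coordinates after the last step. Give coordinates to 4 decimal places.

start: φ=51.899488°, λ=-167.935723°, h=2048.487 m
→ ECEF (a=6378137.000, f=1/298.257222101): X=-3857900.2473, Y=-824546.5987, Z=4997522.3171
→ Helmert 7p (PV): X=-3857468.0006, Y=-824977.9244, Z=4997009.7597
→ Helmert 7p (PV): X=-3857087.0047, Y=-825364.7599, Z=4996544.2249

X=-3857087.0047 m, Y=-825364.7599 m, Z=4996544.2249 m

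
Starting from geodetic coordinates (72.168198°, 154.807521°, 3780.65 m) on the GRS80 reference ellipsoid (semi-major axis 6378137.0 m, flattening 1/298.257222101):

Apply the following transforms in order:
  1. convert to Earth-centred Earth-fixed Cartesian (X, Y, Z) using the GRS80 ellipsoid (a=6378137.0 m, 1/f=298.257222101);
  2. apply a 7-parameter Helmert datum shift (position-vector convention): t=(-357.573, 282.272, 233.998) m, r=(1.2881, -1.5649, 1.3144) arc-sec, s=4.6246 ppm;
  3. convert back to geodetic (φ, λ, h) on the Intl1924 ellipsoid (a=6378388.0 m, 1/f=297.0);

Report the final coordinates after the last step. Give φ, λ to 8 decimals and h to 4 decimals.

start: φ=72.168198°, λ=154.807521°, h=3780.650 m
→ ECEF (a=6378137.000, f=1/298.257222101): X=-1773793.3732, Y=834399.4244, Z=6053058.9507
→ Helmert 7p (PV): X=-1774210.3903, Y=834636.4509, Z=6053312.6948
→ geod (Bowring, a=6378388.000): φ=72.16529506°, λ=154.80644057°, h=4000.4364 m

φ=72.16529506°, λ=154.80644057°, h=4000.4364 m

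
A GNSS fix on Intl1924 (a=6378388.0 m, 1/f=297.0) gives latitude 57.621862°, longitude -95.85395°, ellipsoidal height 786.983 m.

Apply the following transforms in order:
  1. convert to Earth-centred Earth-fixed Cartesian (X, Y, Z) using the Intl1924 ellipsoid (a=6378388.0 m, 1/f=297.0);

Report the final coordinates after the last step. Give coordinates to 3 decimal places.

X=-349254.331 m, Y=-3406438.505 m, Z=5364079.865 m

start: φ=57.621862°, λ=-95.853950°, h=786.983 m
→ ECEF (a=6378388.000, f=1/297.0): X=-349254.3306, Y=-3406438.5053, Z=5364079.8648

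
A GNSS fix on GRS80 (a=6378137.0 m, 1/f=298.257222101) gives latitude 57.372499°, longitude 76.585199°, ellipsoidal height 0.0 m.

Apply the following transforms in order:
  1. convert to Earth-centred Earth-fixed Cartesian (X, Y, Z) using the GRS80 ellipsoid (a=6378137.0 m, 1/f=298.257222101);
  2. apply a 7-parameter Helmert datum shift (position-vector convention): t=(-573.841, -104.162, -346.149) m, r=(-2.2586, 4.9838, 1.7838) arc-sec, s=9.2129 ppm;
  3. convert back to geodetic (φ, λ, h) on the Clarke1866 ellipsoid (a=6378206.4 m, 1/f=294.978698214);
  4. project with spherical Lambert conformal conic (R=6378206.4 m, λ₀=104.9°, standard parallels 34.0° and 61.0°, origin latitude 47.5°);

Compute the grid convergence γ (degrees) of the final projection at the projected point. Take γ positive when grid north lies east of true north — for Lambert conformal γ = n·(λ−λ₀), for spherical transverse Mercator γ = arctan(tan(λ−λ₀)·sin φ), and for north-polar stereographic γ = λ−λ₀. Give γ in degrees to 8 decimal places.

start: φ=57.372499°, λ=76.585199°, h=0.000 m
→ ECEF (a=6378137.000, f=1/298.257222101): X=799730.4894, Y=3353074.7612, Z=5348379.9364
→ Helmert 7p (PV): X=799264.2477, Y=3353066.9723, Z=5348027.0216
→ geod (Bowring, a=6378206.400): φ=57.37360838°, λ=76.59270733°, h=-260.4275 m
→ into lcc (λ₀=104.9°): φ=57.37360838°, λ−λ₀=-28.30729267°
convergence γ = -21.07137358°

-21.07137358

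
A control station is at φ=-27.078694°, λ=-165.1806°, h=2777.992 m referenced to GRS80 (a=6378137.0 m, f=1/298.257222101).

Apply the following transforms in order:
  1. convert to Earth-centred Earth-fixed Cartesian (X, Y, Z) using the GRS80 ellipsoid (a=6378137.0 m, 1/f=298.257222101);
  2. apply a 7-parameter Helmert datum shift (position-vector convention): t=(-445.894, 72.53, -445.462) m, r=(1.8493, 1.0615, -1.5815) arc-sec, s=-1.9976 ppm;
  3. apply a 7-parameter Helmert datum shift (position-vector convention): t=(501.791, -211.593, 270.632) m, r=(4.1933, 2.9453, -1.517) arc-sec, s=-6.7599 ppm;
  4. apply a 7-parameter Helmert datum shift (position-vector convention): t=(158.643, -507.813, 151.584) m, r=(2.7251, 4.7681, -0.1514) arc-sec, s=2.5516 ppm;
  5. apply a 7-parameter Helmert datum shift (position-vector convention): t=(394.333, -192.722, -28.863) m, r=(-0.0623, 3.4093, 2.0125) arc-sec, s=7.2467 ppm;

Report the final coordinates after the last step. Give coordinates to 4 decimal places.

start: φ=-27.078694°, λ=-165.180600°, h=2777.992 m
→ ECEF (a=6378137.000, f=1/298.257222101): X=-5496281.5946, Y=-1454171.3352, Z=-2887246.6751
→ Helmert 7p (PV): X=-5496742.5174, Y=-1454027.8726, Z=-2887671.1217
→ Helmert 7p (PV): X=-5496255.4962, Y=-1454130.5053, Z=-2887332.0404
→ Helmert 7p (PV): X=-5496178.6896, Y=-1454599.8478, Z=-2887079.9813
→ Helmert 7p (PV): X=-5495857.7135, Y=-1454857.6088, Z=-2887038.4811

X=-5495857.7135 m, Y=-1454857.6088 m, Z=-2887038.4811 m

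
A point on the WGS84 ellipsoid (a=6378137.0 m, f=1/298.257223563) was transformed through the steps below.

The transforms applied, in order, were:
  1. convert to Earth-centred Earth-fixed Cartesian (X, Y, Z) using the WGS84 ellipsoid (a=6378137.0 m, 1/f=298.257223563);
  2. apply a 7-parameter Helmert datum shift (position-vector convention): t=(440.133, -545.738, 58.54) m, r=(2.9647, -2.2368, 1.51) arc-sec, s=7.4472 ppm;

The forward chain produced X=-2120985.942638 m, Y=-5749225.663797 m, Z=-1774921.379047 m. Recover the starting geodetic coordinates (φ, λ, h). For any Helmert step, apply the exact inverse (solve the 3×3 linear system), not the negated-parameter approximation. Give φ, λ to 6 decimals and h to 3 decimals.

start: X=-2120985.9426, Y=-5749225.6638, Z=-1774921.3790 m
→ Helmert⁻¹: X=-2121471.6083, Y=-5748647.0945, Z=-1774861.0678
→ geod (Bowring, a=6378137.000): φ=-16.25674000°, λ=-110.25599800°, h=3002.1820 m

φ=-16.256740°, λ=-110.255998°, h=3002.182 m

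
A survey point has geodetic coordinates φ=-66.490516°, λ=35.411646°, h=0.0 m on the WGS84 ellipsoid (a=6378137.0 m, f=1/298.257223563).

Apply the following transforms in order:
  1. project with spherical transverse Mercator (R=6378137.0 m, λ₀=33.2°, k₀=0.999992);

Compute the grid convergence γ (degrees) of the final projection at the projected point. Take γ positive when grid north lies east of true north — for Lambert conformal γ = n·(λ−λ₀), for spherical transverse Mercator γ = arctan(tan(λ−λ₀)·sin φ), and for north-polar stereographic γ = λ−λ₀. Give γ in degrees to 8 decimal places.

start: φ=-66.490516°, λ=35.411646°, h=0.000 m
→ into tm (λ₀=33.2°): φ=-66.49051600°, λ−λ₀=2.21164600°
convergence γ = -2.02822649°

-2.02822649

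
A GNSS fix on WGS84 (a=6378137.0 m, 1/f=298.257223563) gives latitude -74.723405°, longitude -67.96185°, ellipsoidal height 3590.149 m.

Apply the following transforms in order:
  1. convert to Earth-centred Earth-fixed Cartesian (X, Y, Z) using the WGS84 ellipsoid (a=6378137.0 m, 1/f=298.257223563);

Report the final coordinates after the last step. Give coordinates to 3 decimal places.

X=632893.937 m, Y=-1563469.426 m, Z=-6134166.581 m

start: φ=-74.723405°, λ=-67.961850°, h=3590.149 m
→ ECEF (a=6378137.000, f=1/298.257223563): X=632893.9370, Y=-1563469.4265, Z=-6134166.5808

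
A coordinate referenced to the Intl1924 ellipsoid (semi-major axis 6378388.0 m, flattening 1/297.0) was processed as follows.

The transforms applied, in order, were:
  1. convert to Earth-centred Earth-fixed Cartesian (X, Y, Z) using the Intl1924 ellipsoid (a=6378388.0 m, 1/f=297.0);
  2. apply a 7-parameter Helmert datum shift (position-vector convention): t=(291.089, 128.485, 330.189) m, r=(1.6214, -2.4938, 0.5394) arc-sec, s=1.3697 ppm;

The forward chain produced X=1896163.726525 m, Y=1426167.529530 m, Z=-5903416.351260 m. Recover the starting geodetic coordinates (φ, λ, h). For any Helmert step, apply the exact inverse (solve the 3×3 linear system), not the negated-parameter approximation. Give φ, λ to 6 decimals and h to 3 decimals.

start: X=1896163.7265, Y=1426167.5295, Z=-5903416.3513 m
→ Helmert⁻¹: X=1895802.3915, Y=1425985.7254, Z=-5903772.5840
→ geod (Bowring, a=6378388.000): φ=-68.24223000°, λ=36.94977400°, h=2664.8190 m

φ=-68.242230°, λ=36.949774°, h=2664.819 m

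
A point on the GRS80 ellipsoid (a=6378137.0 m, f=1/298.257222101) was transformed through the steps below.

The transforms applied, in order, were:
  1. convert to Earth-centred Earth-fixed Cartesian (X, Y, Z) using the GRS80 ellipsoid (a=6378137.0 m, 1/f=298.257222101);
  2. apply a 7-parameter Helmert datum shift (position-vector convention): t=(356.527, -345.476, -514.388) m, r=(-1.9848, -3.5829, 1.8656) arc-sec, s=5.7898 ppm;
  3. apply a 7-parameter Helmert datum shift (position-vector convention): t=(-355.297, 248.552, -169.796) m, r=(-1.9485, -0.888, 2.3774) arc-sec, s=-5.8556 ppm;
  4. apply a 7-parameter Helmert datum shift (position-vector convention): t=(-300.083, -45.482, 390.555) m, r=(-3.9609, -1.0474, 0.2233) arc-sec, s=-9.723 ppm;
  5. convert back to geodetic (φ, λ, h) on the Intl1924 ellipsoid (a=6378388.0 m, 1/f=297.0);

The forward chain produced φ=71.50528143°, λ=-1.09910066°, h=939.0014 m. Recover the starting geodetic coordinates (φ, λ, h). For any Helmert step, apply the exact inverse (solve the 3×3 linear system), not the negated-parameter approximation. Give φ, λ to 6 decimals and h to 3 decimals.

φ=71.501539°, λ=-1.102583°, h=1542.129 m

start: φ=71.505281°, λ=-1.099101°, h=939.001 m
→ ECEF (a=6378388.000, f=1/297.0): X=2029403.6635, Y=-38934.6750, Z=6027434.5154
→ Helmert⁻¹: X=2029754.0445, Y=-39007.5067, Z=6027091.5059
→ Helmert⁻¹: X=2030146.7240, Y=-39336.6253, Z=6027287.4836
→ Helmert⁻¹: X=2029882.7957, Y=-39067.2855, Z=6027731.3363
→ geod (Bowring, a=6378137.000): φ=71.50153900°, λ=-1.10258300°, h=1542.1290 m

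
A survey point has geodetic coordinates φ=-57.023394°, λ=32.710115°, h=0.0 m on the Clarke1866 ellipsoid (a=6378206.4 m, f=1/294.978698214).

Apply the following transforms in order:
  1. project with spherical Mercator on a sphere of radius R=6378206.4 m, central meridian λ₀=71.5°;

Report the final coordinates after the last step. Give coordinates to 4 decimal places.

E=-4318117.2307 m, N=-7764986.1966 m

start: φ=-57.023394°, λ=32.710115°, h=0.000 m
→ merc (R=6378206.4, λ₀=71.5°): E=-4318117.2307, N=-7764986.1966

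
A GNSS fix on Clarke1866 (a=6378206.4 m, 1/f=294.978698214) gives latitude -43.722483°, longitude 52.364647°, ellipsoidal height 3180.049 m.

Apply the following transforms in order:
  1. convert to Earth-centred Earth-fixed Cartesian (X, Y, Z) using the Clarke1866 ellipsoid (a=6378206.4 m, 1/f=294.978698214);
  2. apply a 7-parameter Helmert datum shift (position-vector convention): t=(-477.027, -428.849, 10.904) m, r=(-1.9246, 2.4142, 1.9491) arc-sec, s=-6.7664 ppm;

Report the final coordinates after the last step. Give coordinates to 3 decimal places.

start: φ=-43.722483°, λ=52.364647°, h=3180.049 m
→ ECEF (a=6378206.400, f=1/294.978698214): X=2820684.6273, Y=3658062.2728, Z=-4387854.8896
→ Helmert 7p (PV): X=2820102.5910, Y=3657594.3842, Z=-4387881.4418

X=2820102.591 m, Y=3657594.384 m, Z=-4387881.442 m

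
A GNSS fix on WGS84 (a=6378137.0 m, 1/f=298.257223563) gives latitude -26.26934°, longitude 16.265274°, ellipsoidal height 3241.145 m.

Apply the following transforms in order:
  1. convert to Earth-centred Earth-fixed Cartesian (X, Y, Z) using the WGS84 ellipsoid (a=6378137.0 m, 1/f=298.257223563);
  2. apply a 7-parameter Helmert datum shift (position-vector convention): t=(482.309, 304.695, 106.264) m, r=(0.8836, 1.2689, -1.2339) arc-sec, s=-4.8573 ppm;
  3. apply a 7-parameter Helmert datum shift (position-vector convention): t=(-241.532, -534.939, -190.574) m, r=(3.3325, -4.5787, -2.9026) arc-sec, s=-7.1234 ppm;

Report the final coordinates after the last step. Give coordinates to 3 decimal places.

X=5497151.705 m, Y=1603487.783 m, Z=-2807215.471 m

start: φ=-26.269340°, λ=16.265274°, h=3241.145 m
→ ECEF (a=6378137.000, f=1/298.257223563): X=5496899.5771, Y=1603790.1059, Z=-2807285.7937
→ Helmert 7p (PV): X=5497347.5102, Y=1604066.1537, Z=-2807192.8392
→ Helmert 7p (PV): X=5497151.7051, Y=1603487.7830, Z=-2807215.4706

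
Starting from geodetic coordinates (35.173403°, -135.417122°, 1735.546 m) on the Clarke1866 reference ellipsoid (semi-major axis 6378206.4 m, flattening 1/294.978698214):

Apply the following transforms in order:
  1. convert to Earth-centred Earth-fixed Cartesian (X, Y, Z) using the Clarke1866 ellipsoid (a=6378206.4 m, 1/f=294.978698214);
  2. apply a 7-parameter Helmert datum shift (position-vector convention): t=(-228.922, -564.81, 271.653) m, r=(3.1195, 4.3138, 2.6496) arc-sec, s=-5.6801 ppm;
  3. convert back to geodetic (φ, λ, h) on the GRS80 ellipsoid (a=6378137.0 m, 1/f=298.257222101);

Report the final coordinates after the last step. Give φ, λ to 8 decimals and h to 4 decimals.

start: φ=35.173403°, λ=-135.417122°, h=1735.546 m
→ ECEF (a=6378206.400, f=1/294.978698214): X=-3718518.2588, Y=-3664765.8763, Z=3654420.2242
→ Helmert 7p (PV): X=-3718602.5556, Y=-3665412.9047, Z=3654693.4633
→ geod (Bowring, a=6378137.000): φ=35.17072987°, λ=-135.41271444°, h=2303.9204 m

φ=35.17072987°, λ=-135.41271444°, h=2303.9204 m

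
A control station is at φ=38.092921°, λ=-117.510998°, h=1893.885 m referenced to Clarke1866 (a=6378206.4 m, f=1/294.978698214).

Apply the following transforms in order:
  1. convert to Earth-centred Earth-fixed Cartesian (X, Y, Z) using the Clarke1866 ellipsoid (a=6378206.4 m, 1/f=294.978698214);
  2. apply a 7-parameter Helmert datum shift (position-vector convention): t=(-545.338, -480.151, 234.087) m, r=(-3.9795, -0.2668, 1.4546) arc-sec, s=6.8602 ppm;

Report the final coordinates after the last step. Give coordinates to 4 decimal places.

start: φ=38.092921°, λ=-117.510998°, h=1893.885 m
→ ECEF (a=6378206.400, f=1/294.978698214): X=-2322384.5195, Y=-4459169.1172, Z=3914540.1465
→ Helmert 7p (PV): X=-2322919.4062, Y=-4459620.7124, Z=3914884.1161

X=-2322919.4062 m, Y=-4459620.7124 m, Z=3914884.1161 m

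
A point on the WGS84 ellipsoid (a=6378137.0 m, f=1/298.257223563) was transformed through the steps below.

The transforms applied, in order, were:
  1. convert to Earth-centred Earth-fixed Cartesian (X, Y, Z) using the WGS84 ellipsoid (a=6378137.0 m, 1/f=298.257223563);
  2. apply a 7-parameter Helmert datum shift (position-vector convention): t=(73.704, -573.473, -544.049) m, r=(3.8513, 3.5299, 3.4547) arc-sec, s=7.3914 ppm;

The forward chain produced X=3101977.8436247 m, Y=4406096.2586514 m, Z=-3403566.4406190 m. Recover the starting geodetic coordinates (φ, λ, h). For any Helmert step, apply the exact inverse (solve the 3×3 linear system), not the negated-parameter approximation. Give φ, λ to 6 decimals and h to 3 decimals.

start: X=3101977.8436, Y=4406096.2587, Z=-3403566.4406 m
→ Helmert⁻¹: X=3102013.2541, Y=4406521.6652, Z=-3403026.4295
→ geod (Bowring, a=6378137.000): φ=-32.44602400°, λ=54.85600200°, h=1403.6070 m

φ=-32.446024°, λ=54.856002°, h=1403.607 m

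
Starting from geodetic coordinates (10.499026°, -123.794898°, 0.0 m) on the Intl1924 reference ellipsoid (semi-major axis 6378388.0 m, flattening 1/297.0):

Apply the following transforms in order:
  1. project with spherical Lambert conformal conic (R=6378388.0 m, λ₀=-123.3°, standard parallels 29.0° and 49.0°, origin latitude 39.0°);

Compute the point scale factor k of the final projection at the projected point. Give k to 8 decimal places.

start: φ=10.499026°, λ=-123.794898°, h=0.000 m
→ into lcc (λ₀=-123.3°): φ=10.49902600°, λ−λ₀=-0.49489800°
scale k = 1.10643082

1.10643082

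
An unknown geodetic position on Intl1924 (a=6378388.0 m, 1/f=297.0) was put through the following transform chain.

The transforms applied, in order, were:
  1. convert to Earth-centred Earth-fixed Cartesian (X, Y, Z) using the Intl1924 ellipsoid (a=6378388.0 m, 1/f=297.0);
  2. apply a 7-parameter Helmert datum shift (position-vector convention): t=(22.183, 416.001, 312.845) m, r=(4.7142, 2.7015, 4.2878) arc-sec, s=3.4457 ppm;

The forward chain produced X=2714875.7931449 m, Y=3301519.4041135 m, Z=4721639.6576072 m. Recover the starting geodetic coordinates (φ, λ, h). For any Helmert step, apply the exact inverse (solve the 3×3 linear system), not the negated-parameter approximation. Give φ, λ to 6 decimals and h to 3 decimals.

φ=48.038035°, λ=50.566218°, h=1986.528 m

start: X=2714875.7931, Y=3301519.4041, Z=4721639.6576 m
→ Helmert⁻¹: X=2714851.0436, Y=3301143.4977, Z=4721270.6535
→ geod (Bowring, a=6378388.000): φ=48.03803500°, λ=50.56621800°, h=1986.5280 m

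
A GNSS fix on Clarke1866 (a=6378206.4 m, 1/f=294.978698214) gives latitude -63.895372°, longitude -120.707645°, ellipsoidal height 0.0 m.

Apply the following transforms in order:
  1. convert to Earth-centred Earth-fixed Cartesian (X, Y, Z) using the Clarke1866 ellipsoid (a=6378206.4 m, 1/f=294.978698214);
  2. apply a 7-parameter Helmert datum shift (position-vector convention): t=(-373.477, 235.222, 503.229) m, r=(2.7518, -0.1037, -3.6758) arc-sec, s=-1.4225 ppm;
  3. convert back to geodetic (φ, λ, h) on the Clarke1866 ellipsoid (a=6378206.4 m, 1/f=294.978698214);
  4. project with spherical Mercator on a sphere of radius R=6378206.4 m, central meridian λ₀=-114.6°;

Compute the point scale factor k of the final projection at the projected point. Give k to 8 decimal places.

start: φ=-63.895372°, λ=-120.707645°, h=0.000 m
→ ECEF (a=6378206.400, f=1/294.978698214): X=-1437080.5464, Y=-2419584.0002, Z=-5704399.6488
→ Helmert 7p (PV): X=-1437492.2301, Y=-2419243.6236, Z=-5703921.3076
→ geod (Bowring, a=6378206.400): φ=-63.89414740°, λ=-120.71839065°, h=-465.7895 m
→ into merc (λ₀=-114.6°): φ=-63.89414740°, λ−λ₀=-6.11839065°
scale k = 2.27256768

2.27256768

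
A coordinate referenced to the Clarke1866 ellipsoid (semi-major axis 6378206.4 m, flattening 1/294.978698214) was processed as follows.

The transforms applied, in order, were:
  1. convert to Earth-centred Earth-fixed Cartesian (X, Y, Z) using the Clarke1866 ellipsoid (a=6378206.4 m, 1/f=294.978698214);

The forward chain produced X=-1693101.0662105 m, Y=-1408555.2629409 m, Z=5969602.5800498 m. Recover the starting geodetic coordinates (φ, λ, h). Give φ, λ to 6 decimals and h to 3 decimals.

start: X=-1693101.0662, Y=-1408555.2629, Z=5969602.5800 m
→ geod (Bowring, a=6378206.400): φ=69.87504100°, λ=-140.24164000°, h=3759.0530 m

φ=69.875041°, λ=-140.241640°, h=3759.053 m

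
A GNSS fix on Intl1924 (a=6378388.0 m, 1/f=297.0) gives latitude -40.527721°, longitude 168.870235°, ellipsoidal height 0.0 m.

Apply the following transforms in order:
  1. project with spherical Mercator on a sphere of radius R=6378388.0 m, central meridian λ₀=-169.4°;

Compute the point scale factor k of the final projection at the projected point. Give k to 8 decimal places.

1.31563080

start: φ=-40.527721°, λ=168.870235°, h=0.000 m
→ into merc (λ₀=-169.4°): φ=-40.52772100°, λ−λ₀=-21.72976500°
scale k = 1.31563080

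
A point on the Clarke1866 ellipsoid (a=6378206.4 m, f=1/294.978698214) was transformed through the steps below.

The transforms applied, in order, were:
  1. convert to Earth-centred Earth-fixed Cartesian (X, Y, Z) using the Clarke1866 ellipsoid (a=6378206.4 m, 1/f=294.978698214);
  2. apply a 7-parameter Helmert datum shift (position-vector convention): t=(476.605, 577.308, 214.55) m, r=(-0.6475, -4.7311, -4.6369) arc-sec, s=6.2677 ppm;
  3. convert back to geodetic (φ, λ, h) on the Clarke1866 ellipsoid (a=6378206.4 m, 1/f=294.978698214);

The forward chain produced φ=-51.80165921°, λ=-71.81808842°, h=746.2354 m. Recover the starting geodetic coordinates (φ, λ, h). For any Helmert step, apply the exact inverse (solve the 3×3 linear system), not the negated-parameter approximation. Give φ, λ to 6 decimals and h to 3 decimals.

start: φ=-51.801659°, λ=-71.818088°, h=746.235 m
→ ECEF (a=6378206.400, f=1/294.978698214): X=1233450.1865, Y=-3755555.5984, Z=-4989569.1146
→ Helmert⁻¹: X=1232935.8402, Y=-3756065.9837, Z=-4989792.4611
→ geod (Bowring, a=6378206.400): φ=-51.80060900°, λ=-71.82747900°, h=1122.4010 m

φ=-51.800609°, λ=-71.827479°, h=1122.401 m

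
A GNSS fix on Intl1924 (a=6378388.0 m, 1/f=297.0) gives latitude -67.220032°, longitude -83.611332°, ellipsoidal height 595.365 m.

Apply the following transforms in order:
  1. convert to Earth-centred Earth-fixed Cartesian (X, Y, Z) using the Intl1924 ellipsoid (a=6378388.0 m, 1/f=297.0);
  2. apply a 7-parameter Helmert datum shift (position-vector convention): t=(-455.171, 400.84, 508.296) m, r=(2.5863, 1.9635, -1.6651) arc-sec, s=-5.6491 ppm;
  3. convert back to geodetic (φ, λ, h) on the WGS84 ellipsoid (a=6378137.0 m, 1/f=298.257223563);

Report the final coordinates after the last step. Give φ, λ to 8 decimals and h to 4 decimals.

φ=-67.22216442°, λ=-83.62232145°, h=90.5335 m

start: φ=-67.220032°, λ=-83.611332°, h=595.365 m
→ ECEF (a=6378388.000, f=1/297.0): X=275620.1977, Y=-2461604.3685, Z=-5858641.4384
→ Helmert 7p (PV): X=275087.8282, Y=-2461118.3881, Z=-5858133.5352
→ geod (Bowring, a=6378137.000): φ=-67.22216442°, λ=-83.62232145°, h=90.5335 m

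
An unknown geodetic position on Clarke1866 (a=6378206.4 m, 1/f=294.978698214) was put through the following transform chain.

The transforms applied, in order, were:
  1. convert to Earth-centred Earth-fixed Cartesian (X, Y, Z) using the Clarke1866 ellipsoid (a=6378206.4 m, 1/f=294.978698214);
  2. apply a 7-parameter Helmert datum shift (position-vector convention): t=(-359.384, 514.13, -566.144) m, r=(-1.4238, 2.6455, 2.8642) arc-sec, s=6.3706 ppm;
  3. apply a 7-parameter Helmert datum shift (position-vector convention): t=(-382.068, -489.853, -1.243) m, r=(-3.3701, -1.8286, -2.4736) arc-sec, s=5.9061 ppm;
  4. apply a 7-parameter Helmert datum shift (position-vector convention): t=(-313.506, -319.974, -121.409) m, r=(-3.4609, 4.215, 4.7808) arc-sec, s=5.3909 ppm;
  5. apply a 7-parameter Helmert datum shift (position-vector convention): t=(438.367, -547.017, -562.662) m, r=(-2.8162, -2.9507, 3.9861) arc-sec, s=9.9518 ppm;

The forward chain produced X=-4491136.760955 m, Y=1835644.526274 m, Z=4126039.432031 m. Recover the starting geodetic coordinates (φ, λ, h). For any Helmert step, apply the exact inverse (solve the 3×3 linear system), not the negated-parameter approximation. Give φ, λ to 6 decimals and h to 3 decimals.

start: X=-4491136.7610, Y=1835644.5263, Z=4126039.4320 m
→ Helmert⁻¹: X=-4491435.9108, Y=1836203.7253, Z=4126650.3494
→ Helmert⁻¹: X=-4491139.9548, Y=1836548.6530, Z=4126688.5508
→ Helmert⁻¹: X=-4490716.8081, Y=1836906.3765, Z=4126735.2455
→ Helmert⁻¹: X=-4490356.2523, Y=1836414.4116, Z=4127230.1805
→ geod (Bowring, a=6378206.400): φ=40.58116500°, λ=157.75698300°, h=337.5710 m

φ=40.581165°, λ=157.756983°, h=337.571 m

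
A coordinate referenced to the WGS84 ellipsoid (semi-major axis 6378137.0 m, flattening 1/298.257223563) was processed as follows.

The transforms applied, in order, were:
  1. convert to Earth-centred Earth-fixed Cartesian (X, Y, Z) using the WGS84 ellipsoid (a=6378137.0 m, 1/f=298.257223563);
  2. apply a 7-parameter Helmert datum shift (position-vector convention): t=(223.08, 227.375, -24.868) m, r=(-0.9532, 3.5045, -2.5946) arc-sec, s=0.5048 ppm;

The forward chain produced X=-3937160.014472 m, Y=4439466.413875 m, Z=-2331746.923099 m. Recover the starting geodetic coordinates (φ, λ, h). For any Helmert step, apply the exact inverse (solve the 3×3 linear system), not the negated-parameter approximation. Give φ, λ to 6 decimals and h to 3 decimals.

φ=-21.584452°, λ=131.571788°, h=213.721 m

start: X=-3937160.0145, Y=4439466.4139, Z=-2331746.9231 m
→ Helmert⁻¹: X=-3937397.3300, Y=4439198.0452, Z=-2331767.2610
→ geod (Bowring, a=6378137.000): φ=-21.58445200°, λ=131.57178800°, h=213.7210 m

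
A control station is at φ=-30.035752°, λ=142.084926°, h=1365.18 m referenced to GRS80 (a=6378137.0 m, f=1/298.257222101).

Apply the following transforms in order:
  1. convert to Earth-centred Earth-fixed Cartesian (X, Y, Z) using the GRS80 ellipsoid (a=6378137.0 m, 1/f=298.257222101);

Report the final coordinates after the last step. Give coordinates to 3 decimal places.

start: φ=-30.035752°, λ=142.084926°, h=1365.180 m
→ ECEF (a=6378137.000, f=1/298.257222101): X=-4360733.9578, Y=3396581.6911, Z=-3174488.6826

X=-4360733.958 m, Y=3396581.691 m, Z=-3174488.683 m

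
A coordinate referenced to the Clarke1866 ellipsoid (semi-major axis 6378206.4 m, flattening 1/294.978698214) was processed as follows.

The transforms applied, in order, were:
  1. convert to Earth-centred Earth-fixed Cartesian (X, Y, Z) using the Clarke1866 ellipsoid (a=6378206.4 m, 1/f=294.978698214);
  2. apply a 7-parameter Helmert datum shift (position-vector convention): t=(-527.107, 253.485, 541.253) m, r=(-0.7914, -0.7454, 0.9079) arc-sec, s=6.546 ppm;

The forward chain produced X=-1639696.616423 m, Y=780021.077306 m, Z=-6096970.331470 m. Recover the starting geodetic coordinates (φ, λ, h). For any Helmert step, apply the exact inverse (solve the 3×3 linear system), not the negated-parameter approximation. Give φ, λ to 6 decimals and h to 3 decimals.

φ=-73.527842°, λ=154.558529°, h=3584.571 m

start: X=-1639696.6164, Y=780021.0773, Z=-6096970.3315 m
→ Helmert⁻¹: X=-1639177.3822, Y=779793.0979, Z=-6097462.7548
→ geod (Bowring, a=6378206.400): φ=-73.52784200°, λ=154.55852900°, h=3584.5710 m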